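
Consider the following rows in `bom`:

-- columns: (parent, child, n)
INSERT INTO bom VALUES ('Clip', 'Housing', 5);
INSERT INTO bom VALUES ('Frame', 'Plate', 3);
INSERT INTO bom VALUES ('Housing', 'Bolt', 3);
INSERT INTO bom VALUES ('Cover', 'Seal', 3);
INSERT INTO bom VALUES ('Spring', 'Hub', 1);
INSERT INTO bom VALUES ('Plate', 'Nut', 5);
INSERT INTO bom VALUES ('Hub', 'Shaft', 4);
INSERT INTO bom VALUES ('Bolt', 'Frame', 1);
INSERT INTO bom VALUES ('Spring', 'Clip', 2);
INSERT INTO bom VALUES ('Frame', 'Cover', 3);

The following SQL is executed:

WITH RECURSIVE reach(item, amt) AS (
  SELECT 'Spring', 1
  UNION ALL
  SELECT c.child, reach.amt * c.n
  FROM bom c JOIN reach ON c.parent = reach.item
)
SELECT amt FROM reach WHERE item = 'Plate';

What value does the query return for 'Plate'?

90

Base: (Spring, amt=1).
Iteration 1: components of {Spring} -> Clip = 1*2 = 2, Hub = 1*1 = 1.
Iteration 2: components of {Clip,Hub} -> Housing = 2*5 = 10, Shaft = 1*4 = 4.
Iteration 3: components of {Housing,Shaft} -> Bolt = 10*3 = 30.
Iteration 4: components of {Bolt} -> Frame = 30*1 = 30.
Iteration 5: components of {Frame} -> Cover = 30*3 = 90, Plate = 30*3 = 90.
Iteration 6: components of {Cover,Plate} -> Nut = 90*5 = 450, Seal = 90*3 = 270.
Iteration 7: no further components; recursion stops.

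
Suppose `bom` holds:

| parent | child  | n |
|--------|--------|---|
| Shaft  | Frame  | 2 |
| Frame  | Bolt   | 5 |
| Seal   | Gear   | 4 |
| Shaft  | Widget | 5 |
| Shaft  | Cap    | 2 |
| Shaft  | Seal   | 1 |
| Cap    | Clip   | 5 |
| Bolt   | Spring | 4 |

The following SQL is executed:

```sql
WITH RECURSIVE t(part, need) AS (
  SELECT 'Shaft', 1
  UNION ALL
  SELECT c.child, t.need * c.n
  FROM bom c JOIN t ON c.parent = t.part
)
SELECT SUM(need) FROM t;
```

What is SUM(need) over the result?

75

Base: (Shaft, need=1).
Iteration 1: components of {Shaft} -> Cap = 1*2 = 2, Frame = 1*2 = 2, Seal = 1*1 = 1, Widget = 1*5 = 5.
Iteration 2: components of {Cap,Frame,Seal,Widget} -> Bolt = 2*5 = 10, Clip = 2*5 = 10, Gear = 1*4 = 4.
Iteration 3: components of {Bolt,Clip,Gear} -> Spring = 10*4 = 40.
Iteration 4: no further components; recursion stops.
SUM(need) = 1 + 2 + 2 + 5 + 1 + 10 + 10 + 4 + 40 = 75.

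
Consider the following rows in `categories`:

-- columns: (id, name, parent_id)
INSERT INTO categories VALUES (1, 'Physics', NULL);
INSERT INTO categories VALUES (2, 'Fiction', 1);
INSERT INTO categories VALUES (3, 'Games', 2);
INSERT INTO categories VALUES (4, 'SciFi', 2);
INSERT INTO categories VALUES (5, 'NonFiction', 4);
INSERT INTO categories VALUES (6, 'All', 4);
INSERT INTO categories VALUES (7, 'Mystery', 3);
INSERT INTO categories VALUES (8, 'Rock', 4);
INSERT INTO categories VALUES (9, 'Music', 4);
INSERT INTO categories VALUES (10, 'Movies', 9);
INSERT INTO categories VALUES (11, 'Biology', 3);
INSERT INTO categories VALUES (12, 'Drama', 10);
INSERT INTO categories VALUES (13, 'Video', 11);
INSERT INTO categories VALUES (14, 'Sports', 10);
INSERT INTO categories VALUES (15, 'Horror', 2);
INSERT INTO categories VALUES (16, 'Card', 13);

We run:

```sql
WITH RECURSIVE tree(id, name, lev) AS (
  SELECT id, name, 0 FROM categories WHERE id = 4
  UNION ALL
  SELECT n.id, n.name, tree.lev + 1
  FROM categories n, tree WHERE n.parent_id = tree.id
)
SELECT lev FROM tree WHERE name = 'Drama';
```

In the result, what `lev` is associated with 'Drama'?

3

Base: id=4 (SciFi) at lev 0.
Iteration 1: rows with parent_id in {4} -> NonFiction (id 5, lev 1), All (id 6, lev 1), Rock (id 8, lev 1), Music (id 9, lev 1).
Iteration 2: rows with parent_id in {5,6,8,9} -> Movies (id 10, lev 2).
Iteration 3: rows with parent_id in {10} -> Drama (id 12, lev 3), Sports (id 14, lev 3).
Iteration 4: no rows with parent_id in {12,14}; recursion stops.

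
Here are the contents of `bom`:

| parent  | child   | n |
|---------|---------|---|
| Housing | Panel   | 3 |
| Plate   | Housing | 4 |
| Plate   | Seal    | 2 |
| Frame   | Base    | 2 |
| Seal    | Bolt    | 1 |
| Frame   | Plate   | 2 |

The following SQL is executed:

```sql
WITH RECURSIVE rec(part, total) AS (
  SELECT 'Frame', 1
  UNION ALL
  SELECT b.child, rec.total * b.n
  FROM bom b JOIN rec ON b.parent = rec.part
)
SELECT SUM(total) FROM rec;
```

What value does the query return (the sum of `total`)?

Base: (Frame, total=1).
Iteration 1: components of {Frame} -> Base = 1*2 = 2, Plate = 1*2 = 2.
Iteration 2: components of {Base,Plate} -> Housing = 2*4 = 8, Seal = 2*2 = 4.
Iteration 3: components of {Housing,Seal} -> Bolt = 4*1 = 4, Panel = 8*3 = 24.
Iteration 4: no further components; recursion stops.
SUM(total) = 1 + 2 + 2 + 8 + 4 + 24 + 4 = 45.

45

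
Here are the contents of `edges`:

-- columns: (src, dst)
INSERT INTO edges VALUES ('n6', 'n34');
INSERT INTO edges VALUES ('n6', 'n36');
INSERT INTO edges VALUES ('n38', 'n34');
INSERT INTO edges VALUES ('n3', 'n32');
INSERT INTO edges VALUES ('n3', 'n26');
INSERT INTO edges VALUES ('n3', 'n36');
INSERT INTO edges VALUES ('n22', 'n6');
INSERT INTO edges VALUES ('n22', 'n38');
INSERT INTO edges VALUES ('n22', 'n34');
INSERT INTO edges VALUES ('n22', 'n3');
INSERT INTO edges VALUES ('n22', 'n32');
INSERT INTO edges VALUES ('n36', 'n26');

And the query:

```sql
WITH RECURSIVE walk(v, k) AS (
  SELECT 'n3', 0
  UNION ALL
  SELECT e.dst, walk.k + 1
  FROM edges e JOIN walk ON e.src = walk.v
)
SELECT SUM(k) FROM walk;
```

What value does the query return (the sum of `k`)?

5

Base: (n3, k=0).
Iteration 1: edges from {n3} -> (n26, k=1), (n32, k=1), (n36, k=1).
Iteration 2: edges from {n26,n32,n36} -> (n26, k=2).
Iteration 3: no outgoing edges from {n26}; recursion stops.
SUM(k) = 0 + 1 + 1 + 1 + 2 = 5.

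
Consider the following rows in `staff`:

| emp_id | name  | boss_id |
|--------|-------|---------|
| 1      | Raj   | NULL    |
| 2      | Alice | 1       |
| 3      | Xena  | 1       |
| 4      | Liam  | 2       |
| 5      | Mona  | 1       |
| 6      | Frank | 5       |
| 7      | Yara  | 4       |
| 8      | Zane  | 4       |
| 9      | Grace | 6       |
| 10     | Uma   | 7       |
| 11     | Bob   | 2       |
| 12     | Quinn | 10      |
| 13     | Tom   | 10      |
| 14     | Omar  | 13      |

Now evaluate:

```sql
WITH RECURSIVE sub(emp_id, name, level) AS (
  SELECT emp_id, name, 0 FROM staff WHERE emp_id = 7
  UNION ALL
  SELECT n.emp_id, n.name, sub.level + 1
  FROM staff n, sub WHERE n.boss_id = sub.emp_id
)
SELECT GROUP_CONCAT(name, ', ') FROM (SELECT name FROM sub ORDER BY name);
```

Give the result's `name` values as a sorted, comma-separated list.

Omar, Quinn, Tom, Uma, Yara

Base: emp_id=7 (Yara) at level 0.
Iteration 1: rows with boss_id in {7} -> Uma (id 10, level 1).
Iteration 2: rows with boss_id in {10} -> Quinn (id 12, level 2), Tom (id 13, level 2).
Iteration 3: rows with boss_id in {12,13} -> Omar (id 14, level 3).
Iteration 4: no rows with boss_id in {14}; recursion stops.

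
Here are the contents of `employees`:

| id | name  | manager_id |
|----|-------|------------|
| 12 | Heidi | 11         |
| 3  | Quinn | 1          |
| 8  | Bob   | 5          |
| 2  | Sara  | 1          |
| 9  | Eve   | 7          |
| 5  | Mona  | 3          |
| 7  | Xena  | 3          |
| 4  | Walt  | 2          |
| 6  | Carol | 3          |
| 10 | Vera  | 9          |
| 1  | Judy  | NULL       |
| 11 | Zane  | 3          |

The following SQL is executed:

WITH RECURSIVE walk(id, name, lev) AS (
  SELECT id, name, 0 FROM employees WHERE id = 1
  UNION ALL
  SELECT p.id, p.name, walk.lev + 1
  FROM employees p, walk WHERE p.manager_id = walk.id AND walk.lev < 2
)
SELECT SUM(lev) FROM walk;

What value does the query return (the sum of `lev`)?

Base: id=1 (Judy) at lev 0.
Iteration 1: rows with manager_id in {1} -> Sara (id 2, lev 1), Quinn (id 3, lev 1).
Iteration 2: rows with manager_id in {2,3} -> Walt (id 4, lev 2), Mona (id 5, lev 2), Carol (id 6, lev 2), Xena (id 7, lev 2), Zane (id 11, lev 2).
Iteration 3: lev < 2 fails for all current rows; recursion stops.
SUM(lev) = 0 + 1 + 1 + 2 + 2 + 2 + 2 + 2 = 12.

12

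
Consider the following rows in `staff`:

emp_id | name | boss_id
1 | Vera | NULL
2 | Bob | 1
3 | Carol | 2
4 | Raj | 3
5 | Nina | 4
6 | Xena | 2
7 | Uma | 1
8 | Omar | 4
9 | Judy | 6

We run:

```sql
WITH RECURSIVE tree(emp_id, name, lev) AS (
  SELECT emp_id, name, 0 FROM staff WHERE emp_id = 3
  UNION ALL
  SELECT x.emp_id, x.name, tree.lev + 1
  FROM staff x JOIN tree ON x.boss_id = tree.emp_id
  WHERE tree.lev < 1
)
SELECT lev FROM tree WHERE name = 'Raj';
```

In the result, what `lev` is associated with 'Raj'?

1

Base: emp_id=3 (Carol) at lev 0.
Iteration 1: rows with boss_id in {3} -> Raj (id 4, lev 1).
Iteration 2: lev < 1 fails for all current rows; recursion stops.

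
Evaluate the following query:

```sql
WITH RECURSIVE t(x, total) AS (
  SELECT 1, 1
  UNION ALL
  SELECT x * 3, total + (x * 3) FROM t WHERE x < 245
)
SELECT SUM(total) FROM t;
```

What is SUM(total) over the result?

1636

Base: x=1, total=1.
Iteration 1: 1 < 245 holds -> x = 1 * 3 = 3, total = 1 + 3 = 4.
Iteration 2: 3 < 245 holds -> x = 3 * 3 = 9, total = 4 + 9 = 13.
Iteration 3: 9 < 245 holds -> x = 9 * 3 = 27, total = 13 + 27 = 40.
Iteration 4: 27 < 245 holds -> x = 27 * 3 = 81, total = 40 + 81 = 121.
Iteration 5: 81 < 245 holds -> x = 81 * 3 = 243, total = 121 + 243 = 364.
Iteration 6: 243 < 245 holds -> x = 243 * 3 = 729, total = 364 + 729 = 1093.
Iteration 7: 729 < 245 fails; recursion stops.
SUM(total) = 1 + 4 + 13 + 40 + 121 + 364 + 1093 = 1636.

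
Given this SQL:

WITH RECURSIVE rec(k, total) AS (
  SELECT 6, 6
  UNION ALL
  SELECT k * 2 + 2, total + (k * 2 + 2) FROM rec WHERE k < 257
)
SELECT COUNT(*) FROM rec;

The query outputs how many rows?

Base: k=6, total=6.
Iteration 1: 6 < 257 holds -> k = 6 * 2 + 2 = 14, total = 6 + 14 = 20.
Iteration 2: 14 < 257 holds -> k = 14 * 2 + 2 = 30, total = 20 + 30 = 50.
Iteration 3: 30 < 257 holds -> k = 30 * 2 + 2 = 62, total = 50 + 62 = 112.
Iteration 4: 62 < 257 holds -> k = 62 * 2 + 2 = 126, total = 112 + 126 = 238.
Iteration 5: 126 < 257 holds -> k = 126 * 2 + 2 = 254, total = 238 + 254 = 492.
Iteration 6: 254 < 257 holds -> k = 254 * 2 + 2 = 510, total = 492 + 510 = 1002.
Iteration 7: 510 < 257 fails; recursion stops.
Total rows emitted: 7.

7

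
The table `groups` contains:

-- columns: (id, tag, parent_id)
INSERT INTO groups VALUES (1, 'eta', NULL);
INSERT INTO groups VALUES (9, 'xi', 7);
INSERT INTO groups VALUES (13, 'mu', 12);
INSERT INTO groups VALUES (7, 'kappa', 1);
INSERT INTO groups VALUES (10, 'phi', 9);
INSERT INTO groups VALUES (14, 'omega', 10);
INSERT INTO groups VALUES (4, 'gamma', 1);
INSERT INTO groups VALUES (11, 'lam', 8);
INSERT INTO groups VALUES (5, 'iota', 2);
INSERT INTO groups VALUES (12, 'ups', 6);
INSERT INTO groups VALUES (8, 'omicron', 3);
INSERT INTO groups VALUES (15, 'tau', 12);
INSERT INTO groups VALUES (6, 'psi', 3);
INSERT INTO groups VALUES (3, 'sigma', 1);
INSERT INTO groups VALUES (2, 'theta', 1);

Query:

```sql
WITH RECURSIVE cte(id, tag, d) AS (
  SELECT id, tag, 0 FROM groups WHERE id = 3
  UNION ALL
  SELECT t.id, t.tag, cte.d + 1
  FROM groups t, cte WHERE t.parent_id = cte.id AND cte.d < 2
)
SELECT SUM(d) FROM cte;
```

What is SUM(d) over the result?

6

Base: id=3 (sigma) at d 0.
Iteration 1: rows with parent_id in {3} -> psi (id 6, d 1), omicron (id 8, d 1).
Iteration 2: rows with parent_id in {6,8} -> lam (id 11, d 2), ups (id 12, d 2).
Iteration 3: d < 2 fails for all current rows; recursion stops.
SUM(d) = 0 + 1 + 1 + 2 + 2 = 6.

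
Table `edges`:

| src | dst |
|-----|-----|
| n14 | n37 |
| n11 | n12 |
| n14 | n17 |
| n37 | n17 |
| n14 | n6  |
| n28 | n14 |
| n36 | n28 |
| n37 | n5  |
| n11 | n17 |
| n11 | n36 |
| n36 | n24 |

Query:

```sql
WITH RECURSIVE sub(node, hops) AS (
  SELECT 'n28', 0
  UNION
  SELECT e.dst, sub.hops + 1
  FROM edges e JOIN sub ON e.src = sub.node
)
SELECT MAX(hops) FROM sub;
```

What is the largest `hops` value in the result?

3

Base: (n28, hops=0).
Iteration 1: edges from {n28} -> (n14, hops=1).
Iteration 2: edges from {n14} -> (n17, hops=2), (n37, hops=2), (n6, hops=2).
Iteration 3: edges from {n17,n37,n6} -> (n17, hops=3), (n5, hops=3).
Iteration 4: no outgoing edges from {n17,n5}; recursion stops.
hops values: 0, 1, 2, 2, 2, 3, 3; the maximum is 3.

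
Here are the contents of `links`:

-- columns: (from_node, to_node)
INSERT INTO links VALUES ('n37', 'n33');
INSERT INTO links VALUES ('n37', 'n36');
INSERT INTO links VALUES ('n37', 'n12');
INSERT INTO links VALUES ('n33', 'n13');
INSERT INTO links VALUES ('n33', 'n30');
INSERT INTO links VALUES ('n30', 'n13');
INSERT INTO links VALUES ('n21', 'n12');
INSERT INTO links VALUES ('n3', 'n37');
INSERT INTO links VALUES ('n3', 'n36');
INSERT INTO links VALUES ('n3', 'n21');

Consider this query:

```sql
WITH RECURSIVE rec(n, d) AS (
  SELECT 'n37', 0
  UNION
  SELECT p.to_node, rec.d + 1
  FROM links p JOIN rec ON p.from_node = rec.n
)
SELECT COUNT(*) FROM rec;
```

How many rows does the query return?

Base: (n37, d=0).
Iteration 1: edges from {n37} -> (n12, d=1), (n33, d=1), (n36, d=1).
Iteration 2: edges from {n12,n33,n36} -> (n13, d=2), (n30, d=2).
Iteration 3: edges from {n13,n30} -> (n13, d=3).
Iteration 4: no outgoing edges from {n13}; recursion stops.
Total rows emitted: 7.

7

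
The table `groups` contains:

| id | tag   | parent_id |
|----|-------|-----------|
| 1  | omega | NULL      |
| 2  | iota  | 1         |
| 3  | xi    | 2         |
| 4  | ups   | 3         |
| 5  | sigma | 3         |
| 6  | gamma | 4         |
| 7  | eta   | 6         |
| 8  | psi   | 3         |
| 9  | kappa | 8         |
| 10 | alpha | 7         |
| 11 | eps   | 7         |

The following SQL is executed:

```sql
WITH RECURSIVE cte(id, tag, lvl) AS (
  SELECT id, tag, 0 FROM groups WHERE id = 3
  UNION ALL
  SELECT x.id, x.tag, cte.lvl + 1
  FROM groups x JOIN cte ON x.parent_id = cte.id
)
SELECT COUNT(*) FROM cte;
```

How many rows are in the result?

9

Base: id=3 (xi) at lvl 0.
Iteration 1: rows with parent_id in {3} -> ups (id 4, lvl 1), sigma (id 5, lvl 1), psi (id 8, lvl 1).
Iteration 2: rows with parent_id in {4,5,8} -> gamma (id 6, lvl 2), kappa (id 9, lvl 2).
Iteration 3: rows with parent_id in {6,9} -> eta (id 7, lvl 3).
Iteration 4: rows with parent_id in {7} -> alpha (id 10, lvl 4), eps (id 11, lvl 4).
Iteration 5: no rows with parent_id in {10,11}; recursion stops.
Total rows emitted: 9.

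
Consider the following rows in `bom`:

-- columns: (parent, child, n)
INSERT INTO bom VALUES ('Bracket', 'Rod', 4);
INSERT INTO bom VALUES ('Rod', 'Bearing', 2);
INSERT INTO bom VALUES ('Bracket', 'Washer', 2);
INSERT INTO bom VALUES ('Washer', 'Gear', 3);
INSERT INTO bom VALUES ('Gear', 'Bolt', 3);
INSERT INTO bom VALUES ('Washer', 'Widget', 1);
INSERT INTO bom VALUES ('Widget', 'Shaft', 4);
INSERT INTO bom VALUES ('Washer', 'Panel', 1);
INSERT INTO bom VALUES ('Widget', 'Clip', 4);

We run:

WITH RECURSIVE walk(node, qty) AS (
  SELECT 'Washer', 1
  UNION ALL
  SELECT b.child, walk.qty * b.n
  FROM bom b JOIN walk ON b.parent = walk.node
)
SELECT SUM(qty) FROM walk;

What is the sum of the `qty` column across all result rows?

23

Base: (Washer, qty=1).
Iteration 1: components of {Washer} -> Gear = 1*3 = 3, Panel = 1*1 = 1, Widget = 1*1 = 1.
Iteration 2: components of {Gear,Panel,Widget} -> Bolt = 3*3 = 9, Clip = 1*4 = 4, Shaft = 1*4 = 4.
Iteration 3: no further components; recursion stops.
SUM(qty) = 1 + 3 + 1 + 1 + 9 + 4 + 4 = 23.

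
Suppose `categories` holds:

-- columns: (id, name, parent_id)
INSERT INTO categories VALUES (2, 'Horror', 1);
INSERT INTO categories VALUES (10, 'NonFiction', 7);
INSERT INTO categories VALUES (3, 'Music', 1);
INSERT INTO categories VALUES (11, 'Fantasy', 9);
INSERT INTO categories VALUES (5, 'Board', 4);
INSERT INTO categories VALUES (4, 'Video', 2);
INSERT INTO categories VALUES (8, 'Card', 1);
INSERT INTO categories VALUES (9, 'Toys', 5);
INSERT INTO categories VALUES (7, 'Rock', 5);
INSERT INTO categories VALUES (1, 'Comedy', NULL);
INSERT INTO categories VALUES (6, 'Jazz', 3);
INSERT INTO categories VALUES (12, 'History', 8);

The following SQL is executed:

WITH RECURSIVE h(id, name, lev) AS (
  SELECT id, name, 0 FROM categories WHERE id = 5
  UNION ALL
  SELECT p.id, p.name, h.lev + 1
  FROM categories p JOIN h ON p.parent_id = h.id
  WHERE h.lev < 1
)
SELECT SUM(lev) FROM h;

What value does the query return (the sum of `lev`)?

2

Base: id=5 (Board) at lev 0.
Iteration 1: rows with parent_id in {5} -> Rock (id 7, lev 1), Toys (id 9, lev 1).
Iteration 2: lev < 1 fails for all current rows; recursion stops.
SUM(lev) = 0 + 1 + 1 = 2.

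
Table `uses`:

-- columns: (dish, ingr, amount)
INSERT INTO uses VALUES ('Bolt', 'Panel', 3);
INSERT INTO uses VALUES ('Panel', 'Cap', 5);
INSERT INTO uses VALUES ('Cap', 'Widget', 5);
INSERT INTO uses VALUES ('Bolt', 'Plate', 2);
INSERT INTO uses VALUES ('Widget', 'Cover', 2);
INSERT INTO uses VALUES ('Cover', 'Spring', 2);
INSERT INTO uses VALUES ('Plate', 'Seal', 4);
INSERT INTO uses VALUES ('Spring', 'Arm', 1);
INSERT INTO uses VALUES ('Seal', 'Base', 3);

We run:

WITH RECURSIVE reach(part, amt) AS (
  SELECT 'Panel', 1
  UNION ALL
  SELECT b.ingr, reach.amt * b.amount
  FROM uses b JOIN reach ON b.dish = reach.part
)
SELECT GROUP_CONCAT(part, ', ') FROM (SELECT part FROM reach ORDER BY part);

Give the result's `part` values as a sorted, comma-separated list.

Arm, Cap, Cover, Panel, Spring, Widget

Base: (Panel, amt=1).
Iteration 1: components of {Panel} -> Cap = 1*5 = 5.
Iteration 2: components of {Cap} -> Widget = 5*5 = 25.
Iteration 3: components of {Widget} -> Cover = 25*2 = 50.
Iteration 4: components of {Cover} -> Spring = 50*2 = 100.
Iteration 5: components of {Spring} -> Arm = 100*1 = 100.
Iteration 6: no further components; recursion stops.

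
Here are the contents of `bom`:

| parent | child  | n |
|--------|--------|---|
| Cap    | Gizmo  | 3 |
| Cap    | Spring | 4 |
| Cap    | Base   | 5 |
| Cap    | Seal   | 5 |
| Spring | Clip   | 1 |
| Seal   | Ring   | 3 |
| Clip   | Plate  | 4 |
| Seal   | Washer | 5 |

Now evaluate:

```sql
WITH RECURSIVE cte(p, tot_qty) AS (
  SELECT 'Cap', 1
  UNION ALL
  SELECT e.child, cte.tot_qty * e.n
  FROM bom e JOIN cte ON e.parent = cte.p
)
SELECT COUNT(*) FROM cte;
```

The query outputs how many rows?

9

Base: (Cap, tot_qty=1).
Iteration 1: components of {Cap} -> Base = 1*5 = 5, Gizmo = 1*3 = 3, Seal = 1*5 = 5, Spring = 1*4 = 4.
Iteration 2: components of {Base,Gizmo,Seal,Spring} -> Clip = 4*1 = 4, Ring = 5*3 = 15, Washer = 5*5 = 25.
Iteration 3: components of {Clip,Ring,Washer} -> Plate = 4*4 = 16.
Iteration 4: no further components; recursion stops.
Total rows emitted: 9.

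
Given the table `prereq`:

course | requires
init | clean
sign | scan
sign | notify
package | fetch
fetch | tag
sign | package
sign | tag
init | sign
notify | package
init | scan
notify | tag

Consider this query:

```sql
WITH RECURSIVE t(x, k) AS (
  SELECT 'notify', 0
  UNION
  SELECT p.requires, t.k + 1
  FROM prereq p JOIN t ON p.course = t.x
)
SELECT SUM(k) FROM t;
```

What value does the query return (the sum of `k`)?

7

Base: (notify, k=0).
Iteration 1: edges from {notify} -> (package, k=1), (tag, k=1).
Iteration 2: edges from {package,tag} -> (fetch, k=2).
Iteration 3: edges from {fetch} -> (tag, k=3).
Iteration 4: no outgoing edges from {tag}; recursion stops.
SUM(k) = 0 + 1 + 1 + 2 + 3 = 7.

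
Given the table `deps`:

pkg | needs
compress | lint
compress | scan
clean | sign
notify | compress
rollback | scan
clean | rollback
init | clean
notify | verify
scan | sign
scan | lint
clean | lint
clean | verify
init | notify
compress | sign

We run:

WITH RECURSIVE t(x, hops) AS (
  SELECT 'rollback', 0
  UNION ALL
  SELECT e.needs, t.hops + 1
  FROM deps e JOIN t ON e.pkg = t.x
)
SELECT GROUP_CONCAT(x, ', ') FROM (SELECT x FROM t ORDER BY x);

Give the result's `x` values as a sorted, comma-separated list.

Base: (rollback, hops=0).
Iteration 1: edges from {rollback} -> (scan, hops=1).
Iteration 2: edges from {scan} -> (lint, hops=2), (sign, hops=2).
Iteration 3: no outgoing edges from {lint,sign}; recursion stops.

lint, rollback, scan, sign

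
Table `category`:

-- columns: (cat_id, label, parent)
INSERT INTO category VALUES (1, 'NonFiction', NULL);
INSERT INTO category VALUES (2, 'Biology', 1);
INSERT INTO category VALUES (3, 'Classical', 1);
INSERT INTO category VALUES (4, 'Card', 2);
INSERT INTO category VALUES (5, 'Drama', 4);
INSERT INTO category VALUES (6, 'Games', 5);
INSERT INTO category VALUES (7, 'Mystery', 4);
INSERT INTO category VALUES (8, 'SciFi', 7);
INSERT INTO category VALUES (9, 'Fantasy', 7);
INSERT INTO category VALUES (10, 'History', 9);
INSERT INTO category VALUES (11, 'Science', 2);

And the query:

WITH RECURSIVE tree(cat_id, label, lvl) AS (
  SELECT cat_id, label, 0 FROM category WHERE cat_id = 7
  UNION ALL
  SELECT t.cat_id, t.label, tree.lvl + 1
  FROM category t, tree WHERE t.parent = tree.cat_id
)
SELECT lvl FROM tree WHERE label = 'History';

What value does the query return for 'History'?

2

Base: cat_id=7 (Mystery) at lvl 0.
Iteration 1: rows with parent in {7} -> SciFi (id 8, lvl 1), Fantasy (id 9, lvl 1).
Iteration 2: rows with parent in {8,9} -> History (id 10, lvl 2).
Iteration 3: no rows with parent in {10}; recursion stops.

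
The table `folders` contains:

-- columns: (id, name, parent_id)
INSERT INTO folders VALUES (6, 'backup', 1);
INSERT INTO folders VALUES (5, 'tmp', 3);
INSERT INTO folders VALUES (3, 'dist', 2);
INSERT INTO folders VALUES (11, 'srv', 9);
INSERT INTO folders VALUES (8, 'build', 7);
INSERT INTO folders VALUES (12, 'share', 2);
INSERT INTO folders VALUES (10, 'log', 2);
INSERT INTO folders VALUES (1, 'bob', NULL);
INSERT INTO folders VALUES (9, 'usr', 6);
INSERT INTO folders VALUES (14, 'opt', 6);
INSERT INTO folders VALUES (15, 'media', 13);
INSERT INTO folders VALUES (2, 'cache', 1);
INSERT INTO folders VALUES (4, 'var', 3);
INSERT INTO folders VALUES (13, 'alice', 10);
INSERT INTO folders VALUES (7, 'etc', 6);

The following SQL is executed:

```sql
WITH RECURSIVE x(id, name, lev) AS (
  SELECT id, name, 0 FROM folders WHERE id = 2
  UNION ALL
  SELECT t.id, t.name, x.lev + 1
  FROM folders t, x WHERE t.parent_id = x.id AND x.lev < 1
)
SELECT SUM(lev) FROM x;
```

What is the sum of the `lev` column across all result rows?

Base: id=2 (cache) at lev 0.
Iteration 1: rows with parent_id in {2} -> dist (id 3, lev 1), log (id 10, lev 1), share (id 12, lev 1).
Iteration 2: lev < 1 fails for all current rows; recursion stops.
SUM(lev) = 0 + 1 + 1 + 1 = 3.

3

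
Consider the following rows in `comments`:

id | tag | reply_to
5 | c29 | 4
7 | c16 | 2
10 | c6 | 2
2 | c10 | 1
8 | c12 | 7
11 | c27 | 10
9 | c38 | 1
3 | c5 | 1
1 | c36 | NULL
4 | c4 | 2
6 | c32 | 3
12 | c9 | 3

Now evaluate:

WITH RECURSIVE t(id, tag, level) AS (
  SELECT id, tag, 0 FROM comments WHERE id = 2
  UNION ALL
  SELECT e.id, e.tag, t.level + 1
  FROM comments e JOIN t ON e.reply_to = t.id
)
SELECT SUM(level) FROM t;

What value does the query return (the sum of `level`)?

9

Base: id=2 (c10) at level 0.
Iteration 1: rows with reply_to in {2} -> c4 (id 4, level 1), c16 (id 7, level 1), c6 (id 10, level 1).
Iteration 2: rows with reply_to in {4,7,10} -> c29 (id 5, level 2), c12 (id 8, level 2), c27 (id 11, level 2).
Iteration 3: no rows with reply_to in {5,8,11}; recursion stops.
SUM(level) = 0 + 1 + 1 + 1 + 2 + 2 + 2 = 9.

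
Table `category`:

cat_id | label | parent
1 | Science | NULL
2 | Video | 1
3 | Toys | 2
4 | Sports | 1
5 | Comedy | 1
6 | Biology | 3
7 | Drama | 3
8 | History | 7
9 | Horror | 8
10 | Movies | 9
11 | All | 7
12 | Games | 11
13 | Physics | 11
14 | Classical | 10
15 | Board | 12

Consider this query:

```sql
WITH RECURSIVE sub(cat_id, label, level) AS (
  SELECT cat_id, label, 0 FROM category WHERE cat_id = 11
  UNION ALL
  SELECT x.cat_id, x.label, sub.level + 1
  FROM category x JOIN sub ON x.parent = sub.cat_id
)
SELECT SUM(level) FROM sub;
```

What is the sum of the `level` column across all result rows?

Base: cat_id=11 (All) at level 0.
Iteration 1: rows with parent in {11} -> Games (id 12, level 1), Physics (id 13, level 1).
Iteration 2: rows with parent in {12,13} -> Board (id 15, level 2).
Iteration 3: no rows with parent in {15}; recursion stops.
SUM(level) = 0 + 1 + 1 + 2 = 4.

4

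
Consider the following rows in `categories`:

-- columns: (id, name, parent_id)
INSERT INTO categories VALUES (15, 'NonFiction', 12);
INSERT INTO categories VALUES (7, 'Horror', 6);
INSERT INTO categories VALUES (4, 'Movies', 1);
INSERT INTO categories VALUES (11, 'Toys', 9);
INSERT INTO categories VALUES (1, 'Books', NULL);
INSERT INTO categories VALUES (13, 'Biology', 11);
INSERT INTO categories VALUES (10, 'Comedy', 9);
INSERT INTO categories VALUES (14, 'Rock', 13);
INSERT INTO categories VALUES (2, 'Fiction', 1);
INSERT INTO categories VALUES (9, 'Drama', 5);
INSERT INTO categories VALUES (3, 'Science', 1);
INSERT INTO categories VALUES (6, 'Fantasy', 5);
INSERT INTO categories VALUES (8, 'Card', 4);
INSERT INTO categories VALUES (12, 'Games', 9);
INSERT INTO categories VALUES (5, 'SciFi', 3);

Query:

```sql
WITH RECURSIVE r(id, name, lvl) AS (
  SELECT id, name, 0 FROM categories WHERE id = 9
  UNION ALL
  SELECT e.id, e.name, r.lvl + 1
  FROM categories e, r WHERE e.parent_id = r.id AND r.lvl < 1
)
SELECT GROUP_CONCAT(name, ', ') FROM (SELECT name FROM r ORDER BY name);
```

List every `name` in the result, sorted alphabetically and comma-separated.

Comedy, Drama, Games, Toys

Base: id=9 (Drama) at lvl 0.
Iteration 1: rows with parent_id in {9} -> Comedy (id 10, lvl 1), Toys (id 11, lvl 1), Games (id 12, lvl 1).
Iteration 2: lvl < 1 fails for all current rows; recursion stops.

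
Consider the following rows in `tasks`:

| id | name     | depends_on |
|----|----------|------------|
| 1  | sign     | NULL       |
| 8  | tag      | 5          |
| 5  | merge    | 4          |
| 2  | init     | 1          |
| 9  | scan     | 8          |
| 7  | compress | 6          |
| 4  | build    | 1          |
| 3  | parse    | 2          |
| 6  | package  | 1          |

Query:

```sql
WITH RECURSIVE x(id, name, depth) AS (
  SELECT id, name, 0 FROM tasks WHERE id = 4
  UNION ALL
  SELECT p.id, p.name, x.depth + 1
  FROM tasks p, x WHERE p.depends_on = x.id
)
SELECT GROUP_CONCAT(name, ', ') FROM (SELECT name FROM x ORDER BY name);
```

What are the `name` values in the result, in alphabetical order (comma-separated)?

Base: id=4 (build) at depth 0.
Iteration 1: rows with depends_on in {4} -> merge (id 5, depth 1).
Iteration 2: rows with depends_on in {5} -> tag (id 8, depth 2).
Iteration 3: rows with depends_on in {8} -> scan (id 9, depth 3).
Iteration 4: no rows with depends_on in {9}; recursion stops.

build, merge, scan, tag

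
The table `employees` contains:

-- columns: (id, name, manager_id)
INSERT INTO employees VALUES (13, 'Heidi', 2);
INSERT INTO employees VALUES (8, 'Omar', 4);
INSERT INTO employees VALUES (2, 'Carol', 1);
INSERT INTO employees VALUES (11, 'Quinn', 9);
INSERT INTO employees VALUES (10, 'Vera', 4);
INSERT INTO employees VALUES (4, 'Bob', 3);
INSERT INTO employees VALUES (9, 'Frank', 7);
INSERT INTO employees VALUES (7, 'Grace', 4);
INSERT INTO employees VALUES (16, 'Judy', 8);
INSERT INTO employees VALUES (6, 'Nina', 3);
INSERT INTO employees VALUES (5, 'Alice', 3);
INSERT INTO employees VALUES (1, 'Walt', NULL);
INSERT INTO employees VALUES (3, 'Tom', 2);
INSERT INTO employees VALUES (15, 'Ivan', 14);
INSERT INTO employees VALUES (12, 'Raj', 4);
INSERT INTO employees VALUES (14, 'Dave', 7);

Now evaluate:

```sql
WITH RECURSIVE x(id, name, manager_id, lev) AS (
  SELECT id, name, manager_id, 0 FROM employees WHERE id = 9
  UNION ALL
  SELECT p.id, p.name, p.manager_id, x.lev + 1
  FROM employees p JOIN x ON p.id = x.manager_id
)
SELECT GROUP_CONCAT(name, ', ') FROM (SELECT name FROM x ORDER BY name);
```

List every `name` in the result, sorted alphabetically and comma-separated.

Bob, Carol, Frank, Grace, Tom, Walt

Base: id=9 (Frank), manager_id=7, lev 0.
Iteration 1: join on id=7 -> Grace (id 7, manager_id=4, lev 1).
Iteration 2: join on id=4 -> Bob (id 4, manager_id=3, lev 2).
Iteration 3: join on id=3 -> Tom (id 3, manager_id=2, lev 3).
Iteration 4: join on id=2 -> Carol (id 2, manager_id=1, lev 4).
Iteration 5: join on id=1 -> Walt (id 1, manager_id=NULL, lev 5).
Iteration 6: manager_id is NULL; no match; recursion stops.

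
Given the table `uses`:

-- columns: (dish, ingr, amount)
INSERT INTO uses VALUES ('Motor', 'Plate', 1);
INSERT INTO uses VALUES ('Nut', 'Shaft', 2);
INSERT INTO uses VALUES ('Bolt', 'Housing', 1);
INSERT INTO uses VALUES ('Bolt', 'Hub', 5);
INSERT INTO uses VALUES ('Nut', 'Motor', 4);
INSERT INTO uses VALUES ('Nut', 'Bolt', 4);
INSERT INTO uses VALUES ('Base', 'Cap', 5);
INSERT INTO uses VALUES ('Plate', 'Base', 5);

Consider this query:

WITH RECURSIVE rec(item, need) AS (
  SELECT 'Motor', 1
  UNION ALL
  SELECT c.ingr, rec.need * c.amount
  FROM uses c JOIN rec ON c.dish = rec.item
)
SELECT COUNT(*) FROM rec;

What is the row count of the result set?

Base: (Motor, need=1).
Iteration 1: components of {Motor} -> Plate = 1*1 = 1.
Iteration 2: components of {Plate} -> Base = 1*5 = 5.
Iteration 3: components of {Base} -> Cap = 5*5 = 25.
Iteration 4: no further components; recursion stops.
Total rows emitted: 4.

4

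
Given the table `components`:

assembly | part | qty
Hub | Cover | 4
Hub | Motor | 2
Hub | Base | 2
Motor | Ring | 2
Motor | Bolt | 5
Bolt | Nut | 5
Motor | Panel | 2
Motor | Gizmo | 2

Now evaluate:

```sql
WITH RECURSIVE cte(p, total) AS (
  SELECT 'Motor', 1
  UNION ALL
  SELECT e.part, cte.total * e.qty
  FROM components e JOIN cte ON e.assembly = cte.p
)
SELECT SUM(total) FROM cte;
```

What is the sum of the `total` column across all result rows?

Base: (Motor, total=1).
Iteration 1: components of {Motor} -> Bolt = 1*5 = 5, Gizmo = 1*2 = 2, Panel = 1*2 = 2, Ring = 1*2 = 2.
Iteration 2: components of {Bolt,Gizmo,Panel,Ring} -> Nut = 5*5 = 25.
Iteration 3: no further components; recursion stops.
SUM(total) = 1 + 2 + 5 + 2 + 2 + 25 = 37.

37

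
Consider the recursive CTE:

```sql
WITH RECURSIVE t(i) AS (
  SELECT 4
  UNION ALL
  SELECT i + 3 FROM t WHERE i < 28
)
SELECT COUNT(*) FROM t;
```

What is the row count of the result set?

9

Base: i=4.
Iteration 1: 4 < 28 holds -> i = 4 + 3 = 7.
Iteration 2: 7 < 28 holds -> i = 7 + 3 = 10.
Iteration 3: 10 < 28 holds -> i = 10 + 3 = 13.
Iteration 4: 13 < 28 holds -> i = 13 + 3 = 16.
Iteration 5: 16 < 28 holds -> i = 16 + 3 = 19.
Iteration 6: 19 < 28 holds -> i = 19 + 3 = 22.
Iteration 7: 22 < 28 holds -> i = 22 + 3 = 25.
Iteration 8: 25 < 28 holds -> i = 25 + 3 = 28.
Iteration 9: 28 < 28 fails; recursion stops.
Total rows emitted: 9.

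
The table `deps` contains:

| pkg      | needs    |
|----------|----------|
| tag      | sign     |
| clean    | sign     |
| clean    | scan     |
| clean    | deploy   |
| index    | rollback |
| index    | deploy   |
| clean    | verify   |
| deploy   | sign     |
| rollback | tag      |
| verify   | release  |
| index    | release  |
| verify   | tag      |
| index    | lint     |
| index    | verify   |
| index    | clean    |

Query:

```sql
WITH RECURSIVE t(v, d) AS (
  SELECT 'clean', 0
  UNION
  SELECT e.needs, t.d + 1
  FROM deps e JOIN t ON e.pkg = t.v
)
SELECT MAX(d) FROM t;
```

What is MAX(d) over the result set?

Base: (clean, d=0).
Iteration 1: edges from {clean} -> (deploy, d=1), (scan, d=1), (sign, d=1), (verify, d=1).
Iteration 2: edges from {deploy,scan,sign,verify} -> (release, d=2), (sign, d=2), (tag, d=2).
Iteration 3: edges from {release,sign,tag} -> (sign, d=3).
Iteration 4: no outgoing edges from {sign}; recursion stops.
d values: 0, 1, 1, 1, 1, 2, 2, 2, 3; the maximum is 3.

3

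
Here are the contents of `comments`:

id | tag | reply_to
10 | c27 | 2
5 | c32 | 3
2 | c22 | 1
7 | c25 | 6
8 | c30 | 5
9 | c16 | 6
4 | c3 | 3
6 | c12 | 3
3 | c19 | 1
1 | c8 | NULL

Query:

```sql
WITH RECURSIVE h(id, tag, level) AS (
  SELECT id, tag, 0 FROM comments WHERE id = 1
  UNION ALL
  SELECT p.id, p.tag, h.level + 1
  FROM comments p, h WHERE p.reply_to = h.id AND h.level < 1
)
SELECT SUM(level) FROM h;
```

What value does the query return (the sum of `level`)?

2

Base: id=1 (c8) at level 0.
Iteration 1: rows with reply_to in {1} -> c22 (id 2, level 1), c19 (id 3, level 1).
Iteration 2: level < 1 fails for all current rows; recursion stops.
SUM(level) = 0 + 1 + 1 = 2.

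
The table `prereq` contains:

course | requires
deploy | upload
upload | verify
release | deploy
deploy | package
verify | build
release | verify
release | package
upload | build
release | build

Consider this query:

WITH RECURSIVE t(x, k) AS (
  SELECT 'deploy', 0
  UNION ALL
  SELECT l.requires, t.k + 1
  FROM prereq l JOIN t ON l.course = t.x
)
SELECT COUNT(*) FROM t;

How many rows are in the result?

6

Base: (deploy, k=0).
Iteration 1: edges from {deploy} -> (package, k=1), (upload, k=1).
Iteration 2: edges from {package,upload} -> (build, k=2), (verify, k=2).
Iteration 3: edges from {build,verify} -> (build, k=3).
Iteration 4: no outgoing edges from {build}; recursion stops.
Total rows emitted: 6.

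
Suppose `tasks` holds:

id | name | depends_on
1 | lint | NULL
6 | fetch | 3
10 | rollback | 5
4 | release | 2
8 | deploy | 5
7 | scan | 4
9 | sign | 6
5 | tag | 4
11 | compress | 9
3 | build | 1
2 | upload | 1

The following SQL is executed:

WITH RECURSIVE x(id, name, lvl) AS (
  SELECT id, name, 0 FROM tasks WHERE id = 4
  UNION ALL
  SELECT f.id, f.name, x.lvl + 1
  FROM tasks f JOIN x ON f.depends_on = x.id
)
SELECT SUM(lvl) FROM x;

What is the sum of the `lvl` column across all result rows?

6

Base: id=4 (release) at lvl 0.
Iteration 1: rows with depends_on in {4} -> tag (id 5, lvl 1), scan (id 7, lvl 1).
Iteration 2: rows with depends_on in {5,7} -> deploy (id 8, lvl 2), rollback (id 10, lvl 2).
Iteration 3: no rows with depends_on in {8,10}; recursion stops.
SUM(lvl) = 0 + 1 + 1 + 2 + 2 = 6.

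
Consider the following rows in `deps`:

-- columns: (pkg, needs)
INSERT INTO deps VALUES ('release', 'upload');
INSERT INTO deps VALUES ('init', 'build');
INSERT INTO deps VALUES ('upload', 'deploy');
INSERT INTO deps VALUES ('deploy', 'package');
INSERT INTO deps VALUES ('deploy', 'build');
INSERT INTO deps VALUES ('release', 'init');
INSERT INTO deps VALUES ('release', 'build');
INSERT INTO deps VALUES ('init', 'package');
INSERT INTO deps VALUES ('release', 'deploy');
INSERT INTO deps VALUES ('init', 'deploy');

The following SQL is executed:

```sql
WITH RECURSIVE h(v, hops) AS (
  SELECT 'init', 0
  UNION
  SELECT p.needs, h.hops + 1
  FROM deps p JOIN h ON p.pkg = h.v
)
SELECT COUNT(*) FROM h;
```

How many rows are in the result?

Base: (init, hops=0).
Iteration 1: edges from {init} -> (build, hops=1), (deploy, hops=1), (package, hops=1).
Iteration 2: edges from {build,deploy,package} -> (build, hops=2), (package, hops=2).
Iteration 3: no outgoing edges from {build,package}; recursion stops.
Total rows emitted: 6.

6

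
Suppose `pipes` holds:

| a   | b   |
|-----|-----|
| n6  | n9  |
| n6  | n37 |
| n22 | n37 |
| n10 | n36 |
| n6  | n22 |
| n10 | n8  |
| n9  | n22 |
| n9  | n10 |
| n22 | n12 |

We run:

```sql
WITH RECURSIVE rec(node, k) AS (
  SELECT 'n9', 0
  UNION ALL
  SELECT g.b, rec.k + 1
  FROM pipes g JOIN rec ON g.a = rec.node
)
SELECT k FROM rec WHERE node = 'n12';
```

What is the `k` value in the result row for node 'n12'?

Base: (n9, k=0).
Iteration 1: edges from {n9} -> (n10, k=1), (n22, k=1).
Iteration 2: edges from {n10,n22} -> (n12, k=2), (n36, k=2), (n37, k=2), (n8, k=2).
Iteration 3: no outgoing edges from {n12,n36,n37,n8}; recursion stops.

2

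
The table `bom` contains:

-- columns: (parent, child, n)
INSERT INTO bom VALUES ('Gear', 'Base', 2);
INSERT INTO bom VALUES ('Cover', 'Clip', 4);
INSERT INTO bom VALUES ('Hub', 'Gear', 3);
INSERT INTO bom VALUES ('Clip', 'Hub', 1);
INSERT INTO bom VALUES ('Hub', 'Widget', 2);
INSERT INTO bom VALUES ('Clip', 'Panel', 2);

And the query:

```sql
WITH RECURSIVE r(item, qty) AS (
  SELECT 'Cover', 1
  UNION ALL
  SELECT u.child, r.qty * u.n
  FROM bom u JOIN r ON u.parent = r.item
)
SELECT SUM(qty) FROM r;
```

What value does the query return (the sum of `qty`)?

Base: (Cover, qty=1).
Iteration 1: components of {Cover} -> Clip = 1*4 = 4.
Iteration 2: components of {Clip} -> Hub = 4*1 = 4, Panel = 4*2 = 8.
Iteration 3: components of {Hub,Panel} -> Gear = 4*3 = 12, Widget = 4*2 = 8.
Iteration 4: components of {Gear,Widget} -> Base = 12*2 = 24.
Iteration 5: no further components; recursion stops.
SUM(qty) = 1 + 4 + 8 + 4 + 8 + 12 + 24 = 61.

61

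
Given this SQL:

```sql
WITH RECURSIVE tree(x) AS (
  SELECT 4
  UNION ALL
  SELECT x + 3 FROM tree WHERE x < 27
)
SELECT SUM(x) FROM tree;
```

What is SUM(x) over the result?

144

Base: x=4.
Iteration 1: 4 < 27 holds -> x = 4 + 3 = 7.
Iteration 2: 7 < 27 holds -> x = 7 + 3 = 10.
Iteration 3: 10 < 27 holds -> x = 10 + 3 = 13.
Iteration 4: 13 < 27 holds -> x = 13 + 3 = 16.
Iteration 5: 16 < 27 holds -> x = 16 + 3 = 19.
Iteration 6: 19 < 27 holds -> x = 19 + 3 = 22.
Iteration 7: 22 < 27 holds -> x = 22 + 3 = 25.
Iteration 8: 25 < 27 holds -> x = 25 + 3 = 28.
Iteration 9: 28 < 27 fails; recursion stops.
SUM(x) = 4 + 7 + 10 + 13 + 16 + 19 + 22 + 25 + 28 = 144.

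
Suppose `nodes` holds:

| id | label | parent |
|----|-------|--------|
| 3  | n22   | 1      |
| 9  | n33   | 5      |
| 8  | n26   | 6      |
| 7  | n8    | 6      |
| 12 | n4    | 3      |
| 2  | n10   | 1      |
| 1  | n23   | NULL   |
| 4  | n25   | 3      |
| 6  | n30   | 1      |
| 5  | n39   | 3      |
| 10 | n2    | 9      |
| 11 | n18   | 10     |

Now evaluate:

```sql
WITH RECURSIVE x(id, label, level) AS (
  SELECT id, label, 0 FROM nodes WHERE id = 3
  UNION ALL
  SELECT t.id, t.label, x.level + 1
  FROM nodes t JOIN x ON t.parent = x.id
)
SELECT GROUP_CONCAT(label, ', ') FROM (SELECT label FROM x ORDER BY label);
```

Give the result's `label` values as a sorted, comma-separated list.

n18, n2, n22, n25, n33, n39, n4

Base: id=3 (n22) at level 0.
Iteration 1: rows with parent in {3} -> n25 (id 4, level 1), n39 (id 5, level 1), n4 (id 12, level 1).
Iteration 2: rows with parent in {4,5,12} -> n33 (id 9, level 2).
Iteration 3: rows with parent in {9} -> n2 (id 10, level 3).
Iteration 4: rows with parent in {10} -> n18 (id 11, level 4).
Iteration 5: no rows with parent in {11}; recursion stops.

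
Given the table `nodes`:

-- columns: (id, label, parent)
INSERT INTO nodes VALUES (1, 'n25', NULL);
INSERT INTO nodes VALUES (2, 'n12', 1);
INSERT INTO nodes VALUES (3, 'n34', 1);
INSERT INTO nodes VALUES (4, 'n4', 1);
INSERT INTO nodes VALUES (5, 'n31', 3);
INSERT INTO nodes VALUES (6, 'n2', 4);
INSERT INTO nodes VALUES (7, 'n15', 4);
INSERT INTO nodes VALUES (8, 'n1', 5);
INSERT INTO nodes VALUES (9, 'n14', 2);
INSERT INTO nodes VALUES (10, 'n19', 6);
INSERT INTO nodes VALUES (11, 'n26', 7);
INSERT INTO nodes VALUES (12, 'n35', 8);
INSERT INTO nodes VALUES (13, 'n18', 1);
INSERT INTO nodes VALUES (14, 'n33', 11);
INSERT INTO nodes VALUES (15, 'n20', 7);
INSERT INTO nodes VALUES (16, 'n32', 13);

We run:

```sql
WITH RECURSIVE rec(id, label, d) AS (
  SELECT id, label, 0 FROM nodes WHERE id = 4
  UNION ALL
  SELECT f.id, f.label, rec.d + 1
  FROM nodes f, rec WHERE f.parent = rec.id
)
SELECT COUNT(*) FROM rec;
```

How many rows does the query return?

Base: id=4 (n4) at d 0.
Iteration 1: rows with parent in {4} -> n2 (id 6, d 1), n15 (id 7, d 1).
Iteration 2: rows with parent in {6,7} -> n19 (id 10, d 2), n26 (id 11, d 2), n20 (id 15, d 2).
Iteration 3: rows with parent in {10,11,15} -> n33 (id 14, d 3).
Iteration 4: no rows with parent in {14}; recursion stops.
Total rows emitted: 7.

7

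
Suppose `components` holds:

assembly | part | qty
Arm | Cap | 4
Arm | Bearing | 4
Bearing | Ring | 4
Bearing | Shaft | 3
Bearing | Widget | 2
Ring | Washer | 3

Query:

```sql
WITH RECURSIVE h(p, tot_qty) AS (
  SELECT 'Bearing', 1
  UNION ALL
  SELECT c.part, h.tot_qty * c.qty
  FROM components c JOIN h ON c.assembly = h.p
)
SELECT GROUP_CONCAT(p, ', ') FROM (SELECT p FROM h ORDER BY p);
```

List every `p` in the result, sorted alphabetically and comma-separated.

Base: (Bearing, tot_qty=1).
Iteration 1: components of {Bearing} -> Ring = 1*4 = 4, Shaft = 1*3 = 3, Widget = 1*2 = 2.
Iteration 2: components of {Ring,Shaft,Widget} -> Washer = 4*3 = 12.
Iteration 3: no further components; recursion stops.

Bearing, Ring, Shaft, Washer, Widget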